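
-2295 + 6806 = 4511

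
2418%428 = 278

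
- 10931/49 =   -  10931/49=- 223.08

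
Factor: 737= 11^1*67^1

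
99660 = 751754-652094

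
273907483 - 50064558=223842925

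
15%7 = 1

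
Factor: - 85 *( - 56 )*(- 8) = -2^6*5^1 * 7^1*17^1 = -38080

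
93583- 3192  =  90391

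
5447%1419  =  1190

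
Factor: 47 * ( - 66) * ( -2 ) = 2^2 * 3^1*11^1*47^1 = 6204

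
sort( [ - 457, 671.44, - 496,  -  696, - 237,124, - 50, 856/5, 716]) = [ - 696, - 496, - 457, - 237, - 50,124, 856/5, 671.44, 716 ]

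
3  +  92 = 95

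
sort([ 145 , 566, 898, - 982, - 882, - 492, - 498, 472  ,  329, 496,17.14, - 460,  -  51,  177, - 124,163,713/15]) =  [-982, - 882, - 498, - 492, - 460, - 124 , - 51,17.14, 713/15,145,  163,177,  329,  472,  496,566, 898 ] 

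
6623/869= 7 + 540/869 = 7.62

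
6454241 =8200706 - 1746465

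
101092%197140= 101092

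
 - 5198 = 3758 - 8956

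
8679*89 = 772431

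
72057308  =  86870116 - 14812808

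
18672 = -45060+63732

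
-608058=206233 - 814291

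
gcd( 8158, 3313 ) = 1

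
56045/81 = 56045/81 = 691.91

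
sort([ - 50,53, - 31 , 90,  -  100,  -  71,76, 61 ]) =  [ - 100, -71 , - 50,-31, 53,61,76 , 90 ]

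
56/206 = 28/103 = 0.27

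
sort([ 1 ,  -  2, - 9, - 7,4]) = [ - 9,  -  7, - 2, 1,4] 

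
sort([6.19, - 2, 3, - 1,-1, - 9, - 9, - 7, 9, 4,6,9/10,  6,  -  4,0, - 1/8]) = [ - 9,-9, - 7, - 4, - 2, - 1,-1, - 1/8,  0, 9/10, 3,4,6,  6, 6.19, 9]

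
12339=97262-84923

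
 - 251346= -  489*514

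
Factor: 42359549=47^1 * 439^1 *2053^1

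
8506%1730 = 1586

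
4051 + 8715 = 12766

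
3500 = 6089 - 2589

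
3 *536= 1608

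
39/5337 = 13/1779= 0.01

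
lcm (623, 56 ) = 4984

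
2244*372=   834768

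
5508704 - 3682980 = 1825724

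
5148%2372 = 404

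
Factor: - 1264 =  - 2^4*79^1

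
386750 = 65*5950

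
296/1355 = 296/1355= 0.22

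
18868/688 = 4717/172 = 27.42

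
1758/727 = 2 +304/727 = 2.42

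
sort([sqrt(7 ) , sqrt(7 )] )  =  [sqrt(7 ),sqrt(7) ]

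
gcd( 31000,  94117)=1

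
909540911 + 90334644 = 999875555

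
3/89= 3/89 = 0.03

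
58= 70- 12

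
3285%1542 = 201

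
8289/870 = 2763/290 =9.53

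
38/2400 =19/1200  =  0.02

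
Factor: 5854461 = 3^1*47^1*41521^1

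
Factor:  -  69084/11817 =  - 76/13 = -2^2*13^( - 1 )*19^1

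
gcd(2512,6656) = 16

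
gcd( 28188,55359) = 9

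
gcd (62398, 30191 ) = 7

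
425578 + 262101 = 687679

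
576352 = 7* 82336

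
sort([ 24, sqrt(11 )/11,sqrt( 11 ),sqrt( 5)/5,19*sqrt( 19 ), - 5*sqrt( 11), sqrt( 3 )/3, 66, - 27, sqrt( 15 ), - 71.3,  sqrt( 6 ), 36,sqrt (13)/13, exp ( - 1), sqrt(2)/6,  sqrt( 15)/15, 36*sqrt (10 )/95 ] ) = [ - 71.3, - 27, -5*sqrt(11), sqrt (2 )/6,sqrt(15) /15 , sqrt(13)/13, sqrt( 11) /11, exp( - 1), sqrt(5)/5, sqrt(3)/3, 36*sqrt( 10)/95,sqrt ( 6), sqrt( 11 ) , sqrt( 15 ),24, 36, 66, 19*sqrt( 19)]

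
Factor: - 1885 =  - 5^1*13^1 * 29^1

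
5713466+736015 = 6449481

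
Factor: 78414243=3^1*26138081^1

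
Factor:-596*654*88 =-2^6*3^1*11^1*109^1 * 149^1 = - 34300992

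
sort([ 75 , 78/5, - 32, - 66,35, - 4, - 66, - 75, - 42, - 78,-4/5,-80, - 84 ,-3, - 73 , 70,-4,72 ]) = [-84,- 80, - 78,-75,- 73, - 66,-66, - 42,-32, - 4,-4,-3,-4/5,78/5, 35, 70,72,75]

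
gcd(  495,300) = 15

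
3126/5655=1042/1885 = 0.55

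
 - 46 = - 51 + 5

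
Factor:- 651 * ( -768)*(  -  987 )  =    -  493468416=-2^8*3^3*7^2*31^1 *47^1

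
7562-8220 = - 658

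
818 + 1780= 2598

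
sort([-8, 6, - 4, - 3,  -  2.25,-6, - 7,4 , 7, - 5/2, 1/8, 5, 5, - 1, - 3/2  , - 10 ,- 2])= [ - 10,  -  8,- 7,  -  6, - 4, - 3, - 5/2, - 2.25, - 2, -3/2, - 1,1/8,  4, 5, 5,6, 7 ] 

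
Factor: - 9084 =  - 2^2*3^1 * 757^1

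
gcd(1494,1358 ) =2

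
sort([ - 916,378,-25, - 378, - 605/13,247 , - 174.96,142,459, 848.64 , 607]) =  [ - 916, - 378, - 174.96,-605/13, - 25,142,247,378,459,  607,848.64 ]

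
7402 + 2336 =9738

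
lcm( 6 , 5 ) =30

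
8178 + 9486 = 17664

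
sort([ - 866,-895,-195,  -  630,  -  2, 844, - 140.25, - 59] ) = [ - 895,  -  866,  -  630, - 195, - 140.25,  -  59, - 2, 844] 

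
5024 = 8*628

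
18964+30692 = 49656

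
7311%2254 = 549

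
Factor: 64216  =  2^3 * 23^1*349^1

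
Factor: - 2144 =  - 2^5*67^1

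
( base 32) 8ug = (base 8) 21720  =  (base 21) KGC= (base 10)9168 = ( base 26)deg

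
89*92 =8188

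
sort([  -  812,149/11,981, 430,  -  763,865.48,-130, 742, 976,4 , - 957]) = [-957, -812, - 763, - 130, 4 , 149/11, 430,742 , 865.48,  976, 981 ] 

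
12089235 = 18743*645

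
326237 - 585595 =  - 259358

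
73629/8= 9203+5/8= 9203.62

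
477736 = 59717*8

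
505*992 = 500960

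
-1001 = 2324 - 3325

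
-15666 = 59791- 75457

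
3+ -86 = -83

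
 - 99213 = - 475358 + 376145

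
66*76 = 5016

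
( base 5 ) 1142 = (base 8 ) 254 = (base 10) 172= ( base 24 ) 74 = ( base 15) B7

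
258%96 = 66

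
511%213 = 85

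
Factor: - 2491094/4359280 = -2^( - 3)*5^( - 1)*29^( - 1)*47^1*1879^( -1)*26501^1= - 1245547/2179640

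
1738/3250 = 869/1625= 0.53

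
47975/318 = 47975/318 =150.86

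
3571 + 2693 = 6264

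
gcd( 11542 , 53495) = 1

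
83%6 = 5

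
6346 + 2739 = 9085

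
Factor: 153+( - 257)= - 104=- 2^3 * 13^1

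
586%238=110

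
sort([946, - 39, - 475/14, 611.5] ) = [ - 39 , - 475/14, 611.5, 946]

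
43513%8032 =3353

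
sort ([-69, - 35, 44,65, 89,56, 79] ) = [ - 69,-35 , 44,56, 65,79, 89]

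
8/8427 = 8/8427= 0.00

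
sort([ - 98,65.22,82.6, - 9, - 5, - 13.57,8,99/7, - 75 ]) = [ - 98,- 75, - 13.57, - 9, - 5,  8 , 99/7,65.22,82.6 ]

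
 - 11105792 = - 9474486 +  - 1631306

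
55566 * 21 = 1166886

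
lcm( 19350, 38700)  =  38700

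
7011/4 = 7011/4 = 1752.75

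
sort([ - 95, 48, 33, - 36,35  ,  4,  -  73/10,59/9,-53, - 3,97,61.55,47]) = [ - 95, - 53, - 36, - 73/10, - 3,4,59/9, 33, 35, 47,48, 61.55, 97]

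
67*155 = 10385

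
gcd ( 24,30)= 6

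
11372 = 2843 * 4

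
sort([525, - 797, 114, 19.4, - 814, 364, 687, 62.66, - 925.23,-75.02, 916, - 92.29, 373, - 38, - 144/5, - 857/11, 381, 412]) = [ - 925.23, - 814, - 797, - 92.29, - 857/11, - 75.02, - 38, - 144/5, 19.4,62.66, 114, 364, 373, 381, 412, 525,687,916] 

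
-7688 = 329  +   - 8017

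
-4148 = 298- 4446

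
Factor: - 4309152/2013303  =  -2^5 *43^( - 1)*15607^( - 1 )*44887^1 = - 1436384/671101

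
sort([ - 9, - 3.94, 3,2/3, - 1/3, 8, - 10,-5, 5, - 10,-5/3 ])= [-10, - 10, - 9, - 5, - 3.94, - 5/3, - 1/3, 2/3,3,5 , 8]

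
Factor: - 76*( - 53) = 4028 = 2^2*19^1*53^1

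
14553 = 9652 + 4901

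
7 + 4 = 11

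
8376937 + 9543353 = 17920290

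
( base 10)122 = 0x7a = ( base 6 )322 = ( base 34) 3k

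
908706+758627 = 1667333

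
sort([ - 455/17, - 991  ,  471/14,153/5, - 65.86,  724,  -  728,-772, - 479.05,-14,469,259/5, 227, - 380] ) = [ - 991,-772, - 728,-479.05, - 380, - 65.86, - 455/17, - 14,153/5,471/14,259/5, 227, 469, 724 ] 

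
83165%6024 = 4853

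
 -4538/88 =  - 52 + 19/44 = -51.57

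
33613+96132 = 129745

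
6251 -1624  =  4627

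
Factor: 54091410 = 2^1 * 3^1*5^1*37^1 * 48731^1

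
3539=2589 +950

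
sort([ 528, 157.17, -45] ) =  [ - 45, 157.17,528 ] 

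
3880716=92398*42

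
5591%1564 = 899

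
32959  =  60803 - 27844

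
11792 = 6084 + 5708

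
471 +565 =1036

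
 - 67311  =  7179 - 74490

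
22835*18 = 411030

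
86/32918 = 43/16459 = 0.00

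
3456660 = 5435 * 636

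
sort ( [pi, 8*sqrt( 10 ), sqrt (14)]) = [pi, sqrt( 14),8*sqrt( 10 ) ]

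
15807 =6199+9608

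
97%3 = 1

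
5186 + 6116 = 11302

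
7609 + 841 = 8450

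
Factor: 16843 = 16843^1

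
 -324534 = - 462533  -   -137999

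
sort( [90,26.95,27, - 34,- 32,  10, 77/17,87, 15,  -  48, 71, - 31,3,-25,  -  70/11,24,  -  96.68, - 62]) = [-96.68, - 62,  -  48, -34,  -  32,-31,  -  25, -70/11  ,  3,  77/17,10,15 , 24,26.95 , 27,71,87, 90 ]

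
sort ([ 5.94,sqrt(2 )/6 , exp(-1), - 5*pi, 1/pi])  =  [ - 5*pi,sqrt( 2) /6,  1/pi, exp (-1),  5.94]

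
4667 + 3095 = 7762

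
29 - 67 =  - 38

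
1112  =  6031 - 4919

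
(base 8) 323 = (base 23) 94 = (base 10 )211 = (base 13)133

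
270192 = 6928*39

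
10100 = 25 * 404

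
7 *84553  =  591871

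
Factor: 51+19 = 70 = 2^1 * 5^1*7^1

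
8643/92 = 8643/92 = 93.95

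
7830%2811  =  2208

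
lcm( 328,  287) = 2296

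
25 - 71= - 46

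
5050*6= 30300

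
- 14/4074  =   - 1 +290/291 =- 0.00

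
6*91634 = 549804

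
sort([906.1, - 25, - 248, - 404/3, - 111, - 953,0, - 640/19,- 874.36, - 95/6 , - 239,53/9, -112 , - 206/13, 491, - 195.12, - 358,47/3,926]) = [ - 953, - 874.36,-358, - 248, - 239 ,-195.12 , - 404/3,  -  112,-111, - 640/19,-25, - 206/13, - 95/6, 0,53/9,47/3,491,906.1,926]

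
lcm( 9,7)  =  63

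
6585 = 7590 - 1005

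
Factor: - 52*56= - 2^5*7^1*13^1 = -2912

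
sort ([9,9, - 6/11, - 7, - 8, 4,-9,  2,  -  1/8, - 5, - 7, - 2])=[ - 9 , - 8 , - 7, - 7,  -  5, - 2, -6/11 , - 1/8,2, 4, 9,9]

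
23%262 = 23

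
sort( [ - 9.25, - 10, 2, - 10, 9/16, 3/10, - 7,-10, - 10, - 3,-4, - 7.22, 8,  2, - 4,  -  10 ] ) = [ - 10  , - 10, - 10, - 10, - 10,-9.25, - 7.22, - 7, - 4, - 4, - 3,3/10,9/16, 2,2, 8 ] 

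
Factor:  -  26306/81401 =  - 2^1*7^1*1879^1*81401^( - 1 ) 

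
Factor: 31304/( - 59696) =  - 2^( - 1 ) * 41^ ( - 1)*43^1 = - 43/82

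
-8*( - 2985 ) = 23880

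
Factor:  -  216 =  - 2^3 * 3^3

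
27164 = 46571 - 19407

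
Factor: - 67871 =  - 67^1*1013^1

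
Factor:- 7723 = -7723^1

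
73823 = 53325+20498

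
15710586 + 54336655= 70047241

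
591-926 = -335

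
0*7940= 0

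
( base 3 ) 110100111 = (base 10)9004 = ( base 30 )A04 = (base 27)c9d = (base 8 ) 21454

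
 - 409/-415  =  409/415 = 0.99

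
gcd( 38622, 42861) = 471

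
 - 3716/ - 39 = 3716/39 = 95.28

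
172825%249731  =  172825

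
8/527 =8/527 = 0.02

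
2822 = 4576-1754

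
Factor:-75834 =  - 2^1*3^2*11^1*383^1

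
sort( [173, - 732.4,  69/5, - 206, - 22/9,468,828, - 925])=[  -  925, - 732.4, - 206, - 22/9 , 69/5,173,  468,  828 ] 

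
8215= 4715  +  3500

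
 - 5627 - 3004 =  - 8631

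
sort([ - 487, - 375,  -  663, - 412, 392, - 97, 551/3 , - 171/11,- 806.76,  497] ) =[ - 806.76, - 663, - 487,-412, - 375, - 97, - 171/11,551/3,392 , 497 ] 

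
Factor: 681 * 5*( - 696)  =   - 2^3*3^2 * 5^1*29^1* 227^1  =  - 2369880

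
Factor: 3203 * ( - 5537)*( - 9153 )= 3^4*7^2 *113^2*3203^1 = 162328555683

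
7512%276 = 60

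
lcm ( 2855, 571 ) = 2855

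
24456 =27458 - 3002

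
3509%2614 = 895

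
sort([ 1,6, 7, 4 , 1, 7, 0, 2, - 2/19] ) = [ - 2/19, 0, 1,  1,  2,4, 6, 7,7 ]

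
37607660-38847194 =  - 1239534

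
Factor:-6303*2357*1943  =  -28865540253 = - 3^1*11^1*29^1*67^1*191^1  *2357^1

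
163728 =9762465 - 9598737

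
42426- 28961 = 13465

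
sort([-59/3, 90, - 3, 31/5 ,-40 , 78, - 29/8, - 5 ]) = [ - 40, - 59/3, - 5, - 29/8, - 3, 31/5, 78 , 90 ]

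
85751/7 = 85751/7 = 12250.14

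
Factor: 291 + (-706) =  - 5^1*83^1 = -415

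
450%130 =60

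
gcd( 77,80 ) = 1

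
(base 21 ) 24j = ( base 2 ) 1111011001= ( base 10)985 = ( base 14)505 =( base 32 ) UP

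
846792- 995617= - 148825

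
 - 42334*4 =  - 169336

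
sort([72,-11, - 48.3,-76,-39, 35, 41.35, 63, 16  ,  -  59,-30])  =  [ - 76,- 59,- 48.3,- 39, - 30,  -  11,16,35, 41.35, 63, 72] 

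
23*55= 1265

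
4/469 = 4/469= 0.01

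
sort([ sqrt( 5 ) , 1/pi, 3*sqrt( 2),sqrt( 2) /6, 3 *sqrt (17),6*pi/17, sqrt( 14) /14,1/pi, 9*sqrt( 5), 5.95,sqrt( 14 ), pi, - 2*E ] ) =[ - 2*E, sqrt(2) /6, sqrt( 14)/14,1/pi, 1/pi, 6*pi/17,sqrt( 5),pi,sqrt( 14),3  *sqrt ( 2),5.95, 3*sqrt( 17 ), 9 * sqrt( 5) ] 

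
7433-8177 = - 744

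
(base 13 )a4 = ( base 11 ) 112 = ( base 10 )134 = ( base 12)b2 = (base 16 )86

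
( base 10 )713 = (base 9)872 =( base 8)1311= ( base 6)3145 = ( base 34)KX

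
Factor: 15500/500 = 31 = 31^1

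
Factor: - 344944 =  - 2^4*21559^1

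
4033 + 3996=8029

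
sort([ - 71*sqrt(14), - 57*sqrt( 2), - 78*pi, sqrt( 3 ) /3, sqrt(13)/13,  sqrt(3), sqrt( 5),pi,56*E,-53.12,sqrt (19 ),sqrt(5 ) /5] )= [ - 71*sqrt( 14 ), -78 * pi, - 57*sqrt(2 ), - 53.12,sqrt( 13 )/13, sqrt ( 5 )/5,sqrt(3 )/3,sqrt(3 ),sqrt(5), pi,sqrt( 19),56*E ] 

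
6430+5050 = 11480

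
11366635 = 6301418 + 5065217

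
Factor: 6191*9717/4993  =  60157947/4993 = 3^1*41^2*79^1*151^1 * 4993^( - 1)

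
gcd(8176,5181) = 1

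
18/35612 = 9/17806 = 0.00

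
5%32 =5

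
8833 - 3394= 5439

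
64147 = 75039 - 10892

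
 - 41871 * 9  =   - 376839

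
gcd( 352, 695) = 1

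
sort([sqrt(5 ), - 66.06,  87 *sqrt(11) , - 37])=[ - 66.06,  -  37, sqrt (5)  ,  87*sqrt(11 )] 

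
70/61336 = 35/30668= 0.00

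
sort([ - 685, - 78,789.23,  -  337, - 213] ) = [ - 685,-337, - 213,  -  78, 789.23]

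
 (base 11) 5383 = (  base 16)1bc5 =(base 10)7109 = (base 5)211414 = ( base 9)10668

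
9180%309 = 219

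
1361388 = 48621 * 28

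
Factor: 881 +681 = 1562 = 2^1*11^1*71^1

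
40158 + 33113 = 73271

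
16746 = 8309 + 8437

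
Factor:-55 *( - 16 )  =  880= 2^4* 5^1*11^1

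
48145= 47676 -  - 469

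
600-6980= -6380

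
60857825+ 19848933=80706758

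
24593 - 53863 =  - 29270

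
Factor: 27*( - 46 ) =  - 1242 = - 2^1*3^3*23^1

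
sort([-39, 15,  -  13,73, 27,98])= [ - 39,-13, 15,  27,73, 98]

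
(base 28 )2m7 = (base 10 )2191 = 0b100010001111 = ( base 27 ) 304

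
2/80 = 1/40= 0.03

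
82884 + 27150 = 110034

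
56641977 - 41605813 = 15036164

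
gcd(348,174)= 174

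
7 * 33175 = 232225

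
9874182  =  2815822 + 7058360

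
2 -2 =0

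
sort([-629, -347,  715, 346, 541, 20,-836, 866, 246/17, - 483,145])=[ - 836, - 629, - 483, -347, 246/17,20,145,346, 541,715,866] 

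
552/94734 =92/15789 = 0.01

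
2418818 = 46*52583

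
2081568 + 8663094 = 10744662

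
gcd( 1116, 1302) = 186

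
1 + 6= 7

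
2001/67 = 29+58/67= 29.87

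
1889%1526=363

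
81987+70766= 152753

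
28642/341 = 83 + 339/341 = 83.99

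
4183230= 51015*82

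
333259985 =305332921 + 27927064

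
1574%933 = 641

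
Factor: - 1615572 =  - 2^2*3^3 * 7^1*2137^1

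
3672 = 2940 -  - 732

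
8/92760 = 1/11595 = 0.00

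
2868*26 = 74568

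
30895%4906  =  1459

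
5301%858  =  153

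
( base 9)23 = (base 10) 21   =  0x15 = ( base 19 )12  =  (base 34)L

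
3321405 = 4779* 695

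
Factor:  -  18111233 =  - 7^2*89^1 * 4153^1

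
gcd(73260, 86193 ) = 9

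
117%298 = 117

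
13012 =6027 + 6985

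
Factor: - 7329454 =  - 2^1*11^2*31^1 * 977^1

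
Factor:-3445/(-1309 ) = 5^1*7^( - 1)*11^(  -  1)*13^1*17^ (-1)*53^1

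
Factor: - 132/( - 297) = 2^2*3^( - 2 ) = 4/9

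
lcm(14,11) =154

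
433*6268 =2714044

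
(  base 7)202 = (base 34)2w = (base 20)50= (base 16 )64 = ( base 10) 100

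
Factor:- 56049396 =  - 2^2 *3^1 * 13^1*359291^1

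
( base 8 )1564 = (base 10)884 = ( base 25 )1A9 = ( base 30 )TE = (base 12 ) 618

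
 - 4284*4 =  - 17136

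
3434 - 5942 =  - 2508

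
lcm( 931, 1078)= 20482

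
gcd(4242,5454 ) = 606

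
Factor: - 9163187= - 11^1*17^1*19^1*2579^1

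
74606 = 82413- 7807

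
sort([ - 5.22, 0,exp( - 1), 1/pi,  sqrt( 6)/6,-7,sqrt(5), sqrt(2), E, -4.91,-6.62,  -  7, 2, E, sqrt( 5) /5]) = [-7, - 7,-6.62,-5.22, - 4.91,0,1/pi, exp( - 1 ),sqrt ( 6) /6,sqrt( 5 )/5, sqrt(2 ),2, sqrt(5), E, E ] 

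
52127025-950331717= - 898204692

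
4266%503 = 242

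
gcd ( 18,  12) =6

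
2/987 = 2/987= 0.00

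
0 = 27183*0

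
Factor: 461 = 461^1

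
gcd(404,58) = 2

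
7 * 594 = 4158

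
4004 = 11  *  364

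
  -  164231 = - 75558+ -88673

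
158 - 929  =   - 771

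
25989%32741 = 25989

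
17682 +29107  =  46789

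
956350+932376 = 1888726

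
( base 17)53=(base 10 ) 88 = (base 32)2O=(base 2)1011000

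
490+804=1294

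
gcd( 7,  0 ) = 7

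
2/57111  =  2/57111 = 0.00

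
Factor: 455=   5^1*7^1*13^1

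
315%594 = 315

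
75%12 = 3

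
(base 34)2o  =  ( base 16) 5c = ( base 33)2Q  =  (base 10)92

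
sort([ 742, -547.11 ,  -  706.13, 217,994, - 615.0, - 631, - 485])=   [-706.13, - 631, - 615.0,-547.11, - 485, 217, 742, 994]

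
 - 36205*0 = 0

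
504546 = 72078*7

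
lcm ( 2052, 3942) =149796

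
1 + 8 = 9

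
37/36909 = 37/36909 = 0.00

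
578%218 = 142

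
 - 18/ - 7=18/7 =2.57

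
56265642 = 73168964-16903322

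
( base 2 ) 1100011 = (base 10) 99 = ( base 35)2t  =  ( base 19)54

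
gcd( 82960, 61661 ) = 1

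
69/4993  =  69/4993   =  0.01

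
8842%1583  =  927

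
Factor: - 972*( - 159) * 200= 2^5 * 3^6 * 5^2*53^1 = 30909600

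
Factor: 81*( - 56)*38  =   - 2^4*3^4*7^1*19^1=- 172368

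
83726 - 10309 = 73417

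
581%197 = 187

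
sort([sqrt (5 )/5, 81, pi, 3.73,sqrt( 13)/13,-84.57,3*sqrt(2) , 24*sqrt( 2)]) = [ - 84.57,sqrt ( 13)/13 , sqrt( 5)/5,pi , 3.73,3 * sqrt( 2), 24*sqrt( 2), 81] 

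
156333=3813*41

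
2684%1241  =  202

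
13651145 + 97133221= 110784366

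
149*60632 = 9034168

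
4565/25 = 182 + 3/5 = 182.60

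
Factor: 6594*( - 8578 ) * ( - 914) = 2^3*3^1* 7^1* 157^1*457^1*4289^1 = 51698885448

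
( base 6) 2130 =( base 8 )746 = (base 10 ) 486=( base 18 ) 190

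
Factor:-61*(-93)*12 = 2^2*3^2 * 31^1*61^1 = 68076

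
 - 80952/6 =-13492 = -  13492.00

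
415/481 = 415/481 = 0.86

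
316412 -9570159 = -9253747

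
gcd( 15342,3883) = 1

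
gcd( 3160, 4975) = 5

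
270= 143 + 127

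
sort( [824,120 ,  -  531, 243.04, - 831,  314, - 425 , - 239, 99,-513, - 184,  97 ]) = [ - 831 , -531 ,  -  513 ,  -  425,-239, - 184 , 97, 99, 120, 243.04 , 314,824]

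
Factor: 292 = 2^2*73^1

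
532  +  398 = 930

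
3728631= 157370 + 3571261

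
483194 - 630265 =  - 147071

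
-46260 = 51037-97297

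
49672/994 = 49 + 69/71 = 49.97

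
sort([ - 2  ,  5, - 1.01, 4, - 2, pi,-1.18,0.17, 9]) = [ - 2, - 2, - 1.18 , - 1.01,0.17,pi,4,  5, 9]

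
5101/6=5101/6 = 850.17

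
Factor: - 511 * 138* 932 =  - 2^3 * 3^1*7^1 * 23^1 *73^1*233^1 = - 65722776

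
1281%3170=1281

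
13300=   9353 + 3947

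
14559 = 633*23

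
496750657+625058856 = 1121809513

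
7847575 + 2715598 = 10563173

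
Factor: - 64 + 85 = 3^1*7^1= 21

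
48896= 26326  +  22570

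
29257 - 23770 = 5487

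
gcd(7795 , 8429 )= 1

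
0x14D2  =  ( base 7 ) 21353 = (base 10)5330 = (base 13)2570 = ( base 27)78B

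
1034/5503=1034/5503 =0.19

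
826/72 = 413/36 = 11.47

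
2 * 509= 1018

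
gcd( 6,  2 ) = 2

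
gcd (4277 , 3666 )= 611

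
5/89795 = 1/17959 = 0.00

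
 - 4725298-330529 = -5055827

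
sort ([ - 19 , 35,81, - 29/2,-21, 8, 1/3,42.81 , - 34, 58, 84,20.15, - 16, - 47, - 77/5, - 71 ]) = [ - 71, - 47, - 34, - 21,  -  19, - 16, - 77/5, - 29/2, 1/3,8,20.15, 35, 42.81, 58, 81,84] 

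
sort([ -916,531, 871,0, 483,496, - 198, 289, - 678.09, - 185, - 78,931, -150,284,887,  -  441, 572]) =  [ - 916, - 678.09, - 441 , - 198, - 185, - 150,-78,0, 284,289,483,496, 531, 572, 871,  887,931]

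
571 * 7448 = 4252808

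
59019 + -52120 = 6899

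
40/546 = 20/273 = 0.07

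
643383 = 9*71487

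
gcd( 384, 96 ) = 96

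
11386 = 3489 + 7897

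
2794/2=1397= 1397.00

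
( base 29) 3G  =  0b1100111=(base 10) 103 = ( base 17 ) 61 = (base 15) 6D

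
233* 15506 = 3612898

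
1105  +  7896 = 9001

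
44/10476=11/2619  =  0.00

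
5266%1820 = 1626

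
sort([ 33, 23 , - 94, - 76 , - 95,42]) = [ - 95,-94, - 76 , 23,  33,42]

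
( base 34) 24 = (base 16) 48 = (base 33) 26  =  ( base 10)72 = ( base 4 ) 1020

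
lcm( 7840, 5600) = 39200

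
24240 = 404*60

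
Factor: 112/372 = 2^2*3^( - 1)*7^1*31^ ( - 1)= 28/93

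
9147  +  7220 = 16367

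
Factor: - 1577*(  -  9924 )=2^2*3^1*19^1*83^1*827^1 = 15650148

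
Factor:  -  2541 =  - 3^1*7^1 *11^2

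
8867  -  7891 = 976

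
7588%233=132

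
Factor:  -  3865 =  - 5^1*773^1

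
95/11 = 95/11 = 8.64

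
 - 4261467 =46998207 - 51259674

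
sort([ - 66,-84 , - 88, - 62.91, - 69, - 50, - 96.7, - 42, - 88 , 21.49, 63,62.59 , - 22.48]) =[ - 96.7,-88,-88 , - 84,- 69, - 66, - 62.91, - 50 , - 42, - 22.48, 21.49,62.59,63]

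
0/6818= 0 = 0.00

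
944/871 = 944/871 = 1.08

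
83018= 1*83018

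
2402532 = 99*24268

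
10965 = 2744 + 8221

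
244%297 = 244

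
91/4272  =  91/4272=0.02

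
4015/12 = 4015/12=334.58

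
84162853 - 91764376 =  - 7601523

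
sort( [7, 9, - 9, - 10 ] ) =[ - 10, - 9,7 , 9 ] 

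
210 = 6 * 35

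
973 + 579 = 1552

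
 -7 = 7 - 14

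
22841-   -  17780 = 40621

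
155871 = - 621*(-251 )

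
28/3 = 9  +  1/3 =9.33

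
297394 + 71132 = 368526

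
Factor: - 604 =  - 2^2*151^1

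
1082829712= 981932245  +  100897467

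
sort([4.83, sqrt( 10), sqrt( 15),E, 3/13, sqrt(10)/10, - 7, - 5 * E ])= [ - 5*E, - 7 , 3/13, sqrt( 10)/10,  E,sqrt ( 10), sqrt (15 ), 4.83]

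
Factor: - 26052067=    - 79^1*329773^1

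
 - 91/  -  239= 91/239= 0.38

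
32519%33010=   32519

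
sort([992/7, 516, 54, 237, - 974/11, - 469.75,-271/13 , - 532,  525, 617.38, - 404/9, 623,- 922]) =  [- 922, - 532,-469.75, - 974/11,-404/9,-271/13, 54, 992/7, 237, 516,  525, 617.38, 623] 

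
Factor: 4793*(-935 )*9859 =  - 44182664845 = - 5^1*11^1*17^1*4793^1 * 9859^1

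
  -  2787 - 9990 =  - 12777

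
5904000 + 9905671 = 15809671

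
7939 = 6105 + 1834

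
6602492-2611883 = 3990609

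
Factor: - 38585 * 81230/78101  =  -2^1*5^2*7717^1*8123^1 * 78101^( - 1) =- 3134259550/78101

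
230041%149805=80236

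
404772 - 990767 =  - 585995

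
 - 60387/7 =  - 60387/7 = - 8626.71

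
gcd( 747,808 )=1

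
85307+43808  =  129115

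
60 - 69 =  - 9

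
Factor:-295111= - 295111^1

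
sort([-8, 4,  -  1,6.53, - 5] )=[ - 8, - 5, - 1,  4,6.53] 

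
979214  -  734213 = 245001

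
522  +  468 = 990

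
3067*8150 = 24996050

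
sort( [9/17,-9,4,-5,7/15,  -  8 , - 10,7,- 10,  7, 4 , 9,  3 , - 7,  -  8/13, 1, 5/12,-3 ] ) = [ - 10,  -  10, - 9,- 8  ,-7, - 5  , - 3,- 8/13,5/12, 7/15,  9/17 , 1, 3,  4,  4, 7,7,9 ]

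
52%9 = 7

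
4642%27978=4642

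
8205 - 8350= - 145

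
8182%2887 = 2408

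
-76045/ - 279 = 272 + 157/279 = 272.56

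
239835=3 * 79945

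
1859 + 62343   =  64202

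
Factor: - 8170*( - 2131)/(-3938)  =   - 8705135/1969 = - 5^1*11^(-1 )*19^1*  43^1 *179^( - 1 )*2131^1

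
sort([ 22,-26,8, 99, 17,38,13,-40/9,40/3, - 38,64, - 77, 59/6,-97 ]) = [ - 97, - 77, - 38, - 26, - 40/9,8,59/6, 13,  40/3,17,  22,38,64, 99 ] 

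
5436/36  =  151 = 151.00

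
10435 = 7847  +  2588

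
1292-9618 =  - 8326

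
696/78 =116/13  =  8.92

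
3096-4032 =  - 936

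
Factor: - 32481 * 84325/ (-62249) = 2738960325/62249 = 3^4*5^2*11^( - 1 )*401^1*3373^1*5659^( - 1)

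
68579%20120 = 8219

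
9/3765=3/1255=0.00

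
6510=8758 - 2248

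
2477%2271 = 206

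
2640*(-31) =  - 81840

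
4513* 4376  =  19748888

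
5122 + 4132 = 9254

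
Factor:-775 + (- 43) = -2^1*409^1 = - 818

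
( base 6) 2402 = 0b1001000010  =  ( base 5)4303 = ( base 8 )1102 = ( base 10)578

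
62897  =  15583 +47314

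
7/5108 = 7/5108 = 0.00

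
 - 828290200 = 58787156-887077356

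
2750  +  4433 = 7183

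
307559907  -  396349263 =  - 88789356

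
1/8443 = 1/8443 = 0.00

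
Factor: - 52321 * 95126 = - 4977087446  =  -2^1*47563^1  *52321^1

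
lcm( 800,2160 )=21600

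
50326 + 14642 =64968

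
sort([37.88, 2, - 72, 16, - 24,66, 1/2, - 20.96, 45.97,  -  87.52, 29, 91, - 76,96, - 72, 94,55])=[ - 87.52, - 76 , - 72  , - 72 ,-24, - 20.96, 1/2, 2,16, 29, 37.88, 45.97, 55,66,91,94, 96 ] 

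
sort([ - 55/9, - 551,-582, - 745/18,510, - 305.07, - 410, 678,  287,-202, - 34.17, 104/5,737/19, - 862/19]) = [ - 582, - 551, - 410, - 305.07, - 202, - 862/19, - 745/18, - 34.17, - 55/9,104/5 , 737/19,287,510,678]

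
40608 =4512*9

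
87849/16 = 87849/16 = 5490.56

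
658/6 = 109 + 2/3 = 109.67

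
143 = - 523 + 666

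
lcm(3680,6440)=25760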